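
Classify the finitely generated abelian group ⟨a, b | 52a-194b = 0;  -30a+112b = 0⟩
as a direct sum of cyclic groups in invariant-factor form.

rank_ℚ(R)=2; free=2−2=0
SNF(R) diag = [2, 2] → torsion [2, 2]

Answer: M ≅ ℤ/2 ⊕ ℤ/2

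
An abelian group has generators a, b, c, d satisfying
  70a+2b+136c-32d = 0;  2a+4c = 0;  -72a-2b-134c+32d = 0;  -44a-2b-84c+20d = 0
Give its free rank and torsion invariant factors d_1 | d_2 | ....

rank_ℚ(R)=4; free=4−4=0
SNF(R) diag = [2, 2, 6, 12] → torsion [2, 2, 6, 12]

Answer: M ≅ ℤ/2 ⊕ ℤ/2 ⊕ ℤ/6 ⊕ ℤ/12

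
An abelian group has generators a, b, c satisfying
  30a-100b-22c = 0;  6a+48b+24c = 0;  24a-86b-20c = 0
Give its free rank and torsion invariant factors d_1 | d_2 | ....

Answer: M ≅ ℤ/2 ⊕ ℤ/6 ⊕ ℤ/18

Derivation:
rank_ℚ(R)=3; free=3−3=0
SNF(R) diag = [2, 6, 18] → torsion [2, 6, 18]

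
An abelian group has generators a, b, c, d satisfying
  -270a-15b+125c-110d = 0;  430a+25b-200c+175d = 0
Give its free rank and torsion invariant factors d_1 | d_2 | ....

rank_ℚ(R)=2; free=4−2=2
SNF(R) diag = [5, 5] → torsion [5, 5]

Answer: M ≅ ℤ^2 ⊕ ℤ/5 ⊕ ℤ/5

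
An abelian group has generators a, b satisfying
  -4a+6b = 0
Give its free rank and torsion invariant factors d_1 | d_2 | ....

Answer: M ≅ ℤ^1 ⊕ ℤ/2

Derivation:
rank_ℚ(R)=1; free=2−1=1
SNF(R) diag = [2] → torsion [2]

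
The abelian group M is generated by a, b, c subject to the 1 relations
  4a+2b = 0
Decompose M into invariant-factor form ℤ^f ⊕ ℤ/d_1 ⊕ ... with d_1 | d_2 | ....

rank_ℚ(R)=1; free=3−1=2
SNF(R) diag = [2] → torsion [2]

Answer: M ≅ ℤ^2 ⊕ ℤ/2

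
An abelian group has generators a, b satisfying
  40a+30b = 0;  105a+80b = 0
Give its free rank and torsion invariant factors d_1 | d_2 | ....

Answer: M ≅ ℤ/5 ⊕ ℤ/10

Derivation:
rank_ℚ(R)=2; free=2−2=0
SNF(R) diag = [5, 10] → torsion [5, 10]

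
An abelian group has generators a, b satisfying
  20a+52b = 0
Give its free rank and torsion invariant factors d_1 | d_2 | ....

rank_ℚ(R)=1; free=2−1=1
SNF(R) diag = [4] → torsion [4]

Answer: M ≅ ℤ^1 ⊕ ℤ/4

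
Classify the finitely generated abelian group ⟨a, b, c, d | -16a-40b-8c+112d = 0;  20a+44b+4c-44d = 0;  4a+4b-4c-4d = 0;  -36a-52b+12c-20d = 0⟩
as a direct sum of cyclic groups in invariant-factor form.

Answer: M ≅ ℤ/4 ⊕ ℤ/8 ⊕ ℤ/24 ⊕ ℤ/72

Derivation:
rank_ℚ(R)=4; free=4−4=0
SNF(R) diag = [4, 8, 24, 72] → torsion [4, 8, 24, 72]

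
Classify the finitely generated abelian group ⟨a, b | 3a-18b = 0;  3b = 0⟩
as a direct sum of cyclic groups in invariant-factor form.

Answer: M ≅ ℤ/3 ⊕ ℤ/3

Derivation:
rank_ℚ(R)=2; free=2−2=0
SNF(R) diag = [3, 3] → torsion [3, 3]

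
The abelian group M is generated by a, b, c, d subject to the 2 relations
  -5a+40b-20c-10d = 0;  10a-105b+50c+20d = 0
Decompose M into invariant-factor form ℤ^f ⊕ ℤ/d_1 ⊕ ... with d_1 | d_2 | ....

rank_ℚ(R)=2; free=4−2=2
SNF(R) diag = [5, 5] → torsion [5, 5]

Answer: M ≅ ℤ^2 ⊕ ℤ/5 ⊕ ℤ/5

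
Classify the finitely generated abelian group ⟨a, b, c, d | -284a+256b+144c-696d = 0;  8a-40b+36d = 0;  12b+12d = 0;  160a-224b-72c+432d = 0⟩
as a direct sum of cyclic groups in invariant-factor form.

Answer: M ≅ ℤ/4 ⊕ ℤ/12 ⊕ ℤ/36 ⊕ ℤ/72

Derivation:
rank_ℚ(R)=4; free=4−4=0
SNF(R) diag = [4, 12, 36, 72] → torsion [4, 12, 36, 72]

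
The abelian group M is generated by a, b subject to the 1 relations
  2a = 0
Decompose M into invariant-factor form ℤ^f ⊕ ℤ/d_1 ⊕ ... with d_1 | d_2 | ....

Answer: M ≅ ℤ^1 ⊕ ℤ/2

Derivation:
rank_ℚ(R)=1; free=2−1=1
SNF(R) diag = [2] → torsion [2]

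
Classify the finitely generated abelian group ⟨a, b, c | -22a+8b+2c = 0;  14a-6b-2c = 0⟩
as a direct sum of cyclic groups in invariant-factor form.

rank_ℚ(R)=2; free=3−2=1
SNF(R) diag = [2, 2] → torsion [2, 2]

Answer: M ≅ ℤ^1 ⊕ ℤ/2 ⊕ ℤ/2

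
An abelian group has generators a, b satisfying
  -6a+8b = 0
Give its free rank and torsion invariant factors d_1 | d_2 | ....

Answer: M ≅ ℤ^1 ⊕ ℤ/2

Derivation:
rank_ℚ(R)=1; free=2−1=1
SNF(R) diag = [2] → torsion [2]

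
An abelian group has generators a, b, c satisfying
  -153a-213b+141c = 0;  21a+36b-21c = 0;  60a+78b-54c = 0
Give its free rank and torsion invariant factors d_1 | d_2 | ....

Answer: M ≅ ℤ/3 ⊕ ℤ/3 ⊕ ℤ/6

Derivation:
rank_ℚ(R)=3; free=3−3=0
SNF(R) diag = [3, 3, 6] → torsion [3, 3, 6]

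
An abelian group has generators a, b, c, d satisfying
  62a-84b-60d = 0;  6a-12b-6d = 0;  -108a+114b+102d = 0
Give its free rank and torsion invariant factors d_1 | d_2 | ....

rank_ℚ(R)=3; free=4−3=1
SNF(R) diag = [2, 6, 18] → torsion [2, 6, 18]

Answer: M ≅ ℤ^1 ⊕ ℤ/2 ⊕ ℤ/6 ⊕ ℤ/18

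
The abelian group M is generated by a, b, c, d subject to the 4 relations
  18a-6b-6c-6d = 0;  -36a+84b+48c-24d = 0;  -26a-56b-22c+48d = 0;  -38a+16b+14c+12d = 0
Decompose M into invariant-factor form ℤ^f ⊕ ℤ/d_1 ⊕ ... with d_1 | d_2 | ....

Answer: M ≅ ℤ/2 ⊕ ℤ/6 ⊕ ℤ/12 ⊕ ℤ/36

Derivation:
rank_ℚ(R)=4; free=4−4=0
SNF(R) diag = [2, 6, 12, 36] → torsion [2, 6, 12, 36]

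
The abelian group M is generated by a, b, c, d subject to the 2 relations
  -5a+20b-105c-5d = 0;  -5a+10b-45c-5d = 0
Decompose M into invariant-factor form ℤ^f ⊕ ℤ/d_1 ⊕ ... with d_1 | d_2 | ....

rank_ℚ(R)=2; free=4−2=2
SNF(R) diag = [5, 10] → torsion [5, 10]

Answer: M ≅ ℤ^2 ⊕ ℤ/5 ⊕ ℤ/10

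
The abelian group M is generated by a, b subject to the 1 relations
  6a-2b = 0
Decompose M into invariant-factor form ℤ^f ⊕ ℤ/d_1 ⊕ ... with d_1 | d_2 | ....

Answer: M ≅ ℤ^1 ⊕ ℤ/2

Derivation:
rank_ℚ(R)=1; free=2−1=1
SNF(R) diag = [2] → torsion [2]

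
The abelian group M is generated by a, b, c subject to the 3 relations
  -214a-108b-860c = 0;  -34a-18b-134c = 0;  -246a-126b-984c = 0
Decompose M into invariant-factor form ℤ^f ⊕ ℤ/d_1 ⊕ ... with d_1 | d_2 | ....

rank_ℚ(R)=3; free=3−3=0
SNF(R) diag = [2, 6, 18] → torsion [2, 6, 18]

Answer: M ≅ ℤ/2 ⊕ ℤ/6 ⊕ ℤ/18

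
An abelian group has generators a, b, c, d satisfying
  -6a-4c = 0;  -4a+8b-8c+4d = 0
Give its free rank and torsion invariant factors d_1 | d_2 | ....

Answer: M ≅ ℤ^2 ⊕ ℤ/2 ⊕ ℤ/4

Derivation:
rank_ℚ(R)=2; free=4−2=2
SNF(R) diag = [2, 4] → torsion [2, 4]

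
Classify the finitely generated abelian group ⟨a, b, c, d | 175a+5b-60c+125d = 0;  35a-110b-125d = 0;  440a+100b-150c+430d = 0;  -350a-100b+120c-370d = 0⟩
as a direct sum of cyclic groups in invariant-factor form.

Answer: M ≅ ℤ/5 ⊕ ℤ/15 ⊕ ℤ/30 ⊕ ℤ/60

Derivation:
rank_ℚ(R)=4; free=4−4=0
SNF(R) diag = [5, 15, 30, 60] → torsion [5, 15, 30, 60]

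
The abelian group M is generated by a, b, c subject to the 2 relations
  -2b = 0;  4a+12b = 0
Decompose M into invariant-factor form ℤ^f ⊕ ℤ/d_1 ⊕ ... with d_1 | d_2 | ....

Answer: M ≅ ℤ^1 ⊕ ℤ/2 ⊕ ℤ/4

Derivation:
rank_ℚ(R)=2; free=3−2=1
SNF(R) diag = [2, 4] → torsion [2, 4]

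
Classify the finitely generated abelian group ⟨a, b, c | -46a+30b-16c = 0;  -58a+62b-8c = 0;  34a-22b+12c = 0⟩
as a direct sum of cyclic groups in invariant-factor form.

rank_ℚ(R)=3; free=3−3=0
SNF(R) diag = [2, 4, 12] → torsion [2, 4, 12]

Answer: M ≅ ℤ/2 ⊕ ℤ/4 ⊕ ℤ/12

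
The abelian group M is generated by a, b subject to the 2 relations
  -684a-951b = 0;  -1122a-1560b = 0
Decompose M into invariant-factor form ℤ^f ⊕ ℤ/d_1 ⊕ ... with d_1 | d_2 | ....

rank_ℚ(R)=2; free=2−2=0
SNF(R) diag = [3, 6] → torsion [3, 6]

Answer: M ≅ ℤ/3 ⊕ ℤ/6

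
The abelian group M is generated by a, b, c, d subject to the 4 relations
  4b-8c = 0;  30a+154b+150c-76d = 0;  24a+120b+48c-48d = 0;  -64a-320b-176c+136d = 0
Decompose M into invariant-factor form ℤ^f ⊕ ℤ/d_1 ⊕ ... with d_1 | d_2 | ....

rank_ℚ(R)=4; free=4−4=0
SNF(R) diag = [2, 4, 8, 24] → torsion [2, 4, 8, 24]

Answer: M ≅ ℤ/2 ⊕ ℤ/4 ⊕ ℤ/8 ⊕ ℤ/24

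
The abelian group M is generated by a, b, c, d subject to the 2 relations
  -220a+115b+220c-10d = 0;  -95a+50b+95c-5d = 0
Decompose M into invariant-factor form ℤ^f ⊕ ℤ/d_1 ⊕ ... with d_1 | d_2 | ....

rank_ℚ(R)=2; free=4−2=2
SNF(R) diag = [5, 15] → torsion [5, 15]

Answer: M ≅ ℤ^2 ⊕ ℤ/5 ⊕ ℤ/15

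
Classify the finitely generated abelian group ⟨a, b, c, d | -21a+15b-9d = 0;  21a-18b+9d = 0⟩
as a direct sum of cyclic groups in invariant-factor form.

rank_ℚ(R)=2; free=4−2=2
SNF(R) diag = [3, 3] → torsion [3, 3]

Answer: M ≅ ℤ^2 ⊕ ℤ/3 ⊕ ℤ/3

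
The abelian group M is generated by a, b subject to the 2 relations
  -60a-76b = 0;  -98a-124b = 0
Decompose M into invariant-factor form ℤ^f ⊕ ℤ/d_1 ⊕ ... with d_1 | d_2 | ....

Answer: M ≅ ℤ/2 ⊕ ℤ/4

Derivation:
rank_ℚ(R)=2; free=2−2=0
SNF(R) diag = [2, 4] → torsion [2, 4]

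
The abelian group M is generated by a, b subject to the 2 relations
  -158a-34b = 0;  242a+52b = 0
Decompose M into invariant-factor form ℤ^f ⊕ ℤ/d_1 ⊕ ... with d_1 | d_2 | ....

Answer: M ≅ ℤ/2 ⊕ ℤ/6

Derivation:
rank_ℚ(R)=2; free=2−2=0
SNF(R) diag = [2, 6] → torsion [2, 6]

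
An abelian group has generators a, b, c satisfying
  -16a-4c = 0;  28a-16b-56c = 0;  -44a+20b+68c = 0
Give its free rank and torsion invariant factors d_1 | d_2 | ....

Answer: M ≅ ℤ/4 ⊕ ℤ/4 ⊕ ℤ/4

Derivation:
rank_ℚ(R)=3; free=3−3=0
SNF(R) diag = [4, 4, 4] → torsion [4, 4, 4]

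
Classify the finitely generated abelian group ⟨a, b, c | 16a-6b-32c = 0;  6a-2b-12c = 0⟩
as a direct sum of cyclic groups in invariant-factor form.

Answer: M ≅ ℤ^1 ⊕ ℤ/2 ⊕ ℤ/2

Derivation:
rank_ℚ(R)=2; free=3−2=1
SNF(R) diag = [2, 2] → torsion [2, 2]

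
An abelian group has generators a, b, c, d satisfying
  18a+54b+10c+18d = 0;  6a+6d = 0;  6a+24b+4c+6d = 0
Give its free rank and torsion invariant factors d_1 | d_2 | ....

Answer: M ≅ ℤ^1 ⊕ ℤ/2 ⊕ ℤ/6 ⊕ ℤ/12

Derivation:
rank_ℚ(R)=3; free=4−3=1
SNF(R) diag = [2, 6, 12] → torsion [2, 6, 12]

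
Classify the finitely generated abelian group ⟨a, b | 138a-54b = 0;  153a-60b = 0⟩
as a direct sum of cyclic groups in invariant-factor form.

Answer: M ≅ ℤ/3 ⊕ ℤ/6

Derivation:
rank_ℚ(R)=2; free=2−2=0
SNF(R) diag = [3, 6] → torsion [3, 6]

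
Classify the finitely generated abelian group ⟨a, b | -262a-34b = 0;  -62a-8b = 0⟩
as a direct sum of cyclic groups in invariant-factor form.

Answer: M ≅ ℤ/2 ⊕ ℤ/6

Derivation:
rank_ℚ(R)=2; free=2−2=0
SNF(R) diag = [2, 6] → torsion [2, 6]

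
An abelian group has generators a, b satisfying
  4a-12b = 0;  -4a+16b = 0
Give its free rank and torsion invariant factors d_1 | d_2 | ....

rank_ℚ(R)=2; free=2−2=0
SNF(R) diag = [4, 4] → torsion [4, 4]

Answer: M ≅ ℤ/4 ⊕ ℤ/4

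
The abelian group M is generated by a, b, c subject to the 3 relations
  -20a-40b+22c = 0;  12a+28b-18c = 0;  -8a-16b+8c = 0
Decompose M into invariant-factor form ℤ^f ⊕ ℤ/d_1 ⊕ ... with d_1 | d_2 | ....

rank_ℚ(R)=3; free=3−3=0
SNF(R) diag = [2, 4, 8] → torsion [2, 4, 8]

Answer: M ≅ ℤ/2 ⊕ ℤ/4 ⊕ ℤ/8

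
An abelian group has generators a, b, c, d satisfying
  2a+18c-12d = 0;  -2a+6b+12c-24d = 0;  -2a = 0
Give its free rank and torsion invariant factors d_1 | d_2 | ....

Answer: M ≅ ℤ^1 ⊕ ℤ/2 ⊕ ℤ/6 ⊕ ℤ/6

Derivation:
rank_ℚ(R)=3; free=4−3=1
SNF(R) diag = [2, 6, 6] → torsion [2, 6, 6]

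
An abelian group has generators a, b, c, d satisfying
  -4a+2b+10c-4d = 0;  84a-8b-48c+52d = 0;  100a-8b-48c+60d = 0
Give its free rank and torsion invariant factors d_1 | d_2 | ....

Answer: M ≅ ℤ^1 ⊕ ℤ/2 ⊕ ℤ/4 ⊕ ℤ/8

Derivation:
rank_ℚ(R)=3; free=4−3=1
SNF(R) diag = [2, 4, 8] → torsion [2, 4, 8]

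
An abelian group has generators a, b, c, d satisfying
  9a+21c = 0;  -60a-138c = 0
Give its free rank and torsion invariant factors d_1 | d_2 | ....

Answer: M ≅ ℤ^2 ⊕ ℤ/3 ⊕ ℤ/6

Derivation:
rank_ℚ(R)=2; free=4−2=2
SNF(R) diag = [3, 6] → torsion [3, 6]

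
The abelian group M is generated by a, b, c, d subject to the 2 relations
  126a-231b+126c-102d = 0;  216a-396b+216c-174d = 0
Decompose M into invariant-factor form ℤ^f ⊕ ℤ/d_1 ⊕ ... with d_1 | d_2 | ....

rank_ℚ(R)=2; free=4−2=2
SNF(R) diag = [3, 6] → torsion [3, 6]

Answer: M ≅ ℤ^2 ⊕ ℤ/3 ⊕ ℤ/6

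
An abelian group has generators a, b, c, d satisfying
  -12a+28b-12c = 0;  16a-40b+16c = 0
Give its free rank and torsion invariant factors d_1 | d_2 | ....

Answer: M ≅ ℤ^2 ⊕ ℤ/4 ⊕ ℤ/8

Derivation:
rank_ℚ(R)=2; free=4−2=2
SNF(R) diag = [4, 8] → torsion [4, 8]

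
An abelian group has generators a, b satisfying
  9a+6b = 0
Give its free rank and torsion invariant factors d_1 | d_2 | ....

Answer: M ≅ ℤ^1 ⊕ ℤ/3

Derivation:
rank_ℚ(R)=1; free=2−1=1
SNF(R) diag = [3] → torsion [3]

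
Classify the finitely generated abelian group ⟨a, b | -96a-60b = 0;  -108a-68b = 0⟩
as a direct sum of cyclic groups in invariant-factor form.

Answer: M ≅ ℤ/4 ⊕ ℤ/12

Derivation:
rank_ℚ(R)=2; free=2−2=0
SNF(R) diag = [4, 12] → torsion [4, 12]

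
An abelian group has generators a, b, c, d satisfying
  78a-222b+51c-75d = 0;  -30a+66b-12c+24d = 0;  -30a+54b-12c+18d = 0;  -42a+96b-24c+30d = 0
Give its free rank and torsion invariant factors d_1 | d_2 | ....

Answer: M ≅ ℤ/3 ⊕ ℤ/6 ⊕ ℤ/18 ⊕ ℤ/18

Derivation:
rank_ℚ(R)=4; free=4−4=0
SNF(R) diag = [3, 6, 18, 18] → torsion [3, 6, 18, 18]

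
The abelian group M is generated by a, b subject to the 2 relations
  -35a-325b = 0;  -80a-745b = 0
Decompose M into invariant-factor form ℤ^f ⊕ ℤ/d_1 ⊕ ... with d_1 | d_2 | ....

rank_ℚ(R)=2; free=2−2=0
SNF(R) diag = [5, 15] → torsion [5, 15]

Answer: M ≅ ℤ/5 ⊕ ℤ/15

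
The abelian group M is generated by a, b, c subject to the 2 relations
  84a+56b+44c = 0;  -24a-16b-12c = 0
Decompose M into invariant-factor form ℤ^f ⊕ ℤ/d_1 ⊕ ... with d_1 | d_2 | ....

Answer: M ≅ ℤ^1 ⊕ ℤ/4 ⊕ ℤ/4

Derivation:
rank_ℚ(R)=2; free=3−2=1
SNF(R) diag = [4, 4] → torsion [4, 4]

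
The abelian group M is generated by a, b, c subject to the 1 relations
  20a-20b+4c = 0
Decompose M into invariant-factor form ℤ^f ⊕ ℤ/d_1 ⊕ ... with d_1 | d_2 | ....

Answer: M ≅ ℤ^2 ⊕ ℤ/4

Derivation:
rank_ℚ(R)=1; free=3−1=2
SNF(R) diag = [4] → torsion [4]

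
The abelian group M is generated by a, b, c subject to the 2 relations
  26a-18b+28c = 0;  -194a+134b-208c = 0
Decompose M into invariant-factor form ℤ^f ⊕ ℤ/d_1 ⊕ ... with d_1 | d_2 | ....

Answer: M ≅ ℤ^1 ⊕ ℤ/2 ⊕ ℤ/4

Derivation:
rank_ℚ(R)=2; free=3−2=1
SNF(R) diag = [2, 4] → torsion [2, 4]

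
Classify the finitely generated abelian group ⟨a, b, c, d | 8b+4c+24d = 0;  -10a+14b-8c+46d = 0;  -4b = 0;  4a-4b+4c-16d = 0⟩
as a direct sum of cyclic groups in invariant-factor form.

Answer: M ≅ ℤ/2 ⊕ ℤ/4 ⊕ ℤ/4 ⊕ ℤ/12

Derivation:
rank_ℚ(R)=4; free=4−4=0
SNF(R) diag = [2, 4, 4, 12] → torsion [2, 4, 4, 12]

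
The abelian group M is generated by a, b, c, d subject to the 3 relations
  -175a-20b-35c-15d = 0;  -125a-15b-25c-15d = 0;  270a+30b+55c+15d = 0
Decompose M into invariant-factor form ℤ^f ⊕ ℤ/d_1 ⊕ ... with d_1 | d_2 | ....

Answer: M ≅ ℤ^1 ⊕ ℤ/5 ⊕ ℤ/5 ⊕ ℤ/5

Derivation:
rank_ℚ(R)=3; free=4−3=1
SNF(R) diag = [5, 5, 5] → torsion [5, 5, 5]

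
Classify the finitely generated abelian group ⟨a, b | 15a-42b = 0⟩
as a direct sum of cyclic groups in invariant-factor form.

rank_ℚ(R)=1; free=2−1=1
SNF(R) diag = [3] → torsion [3]

Answer: M ≅ ℤ^1 ⊕ ℤ/3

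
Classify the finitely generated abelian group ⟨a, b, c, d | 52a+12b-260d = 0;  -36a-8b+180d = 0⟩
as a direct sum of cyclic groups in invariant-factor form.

rank_ℚ(R)=2; free=4−2=2
SNF(R) diag = [4, 4] → torsion [4, 4]

Answer: M ≅ ℤ^2 ⊕ ℤ/4 ⊕ ℤ/4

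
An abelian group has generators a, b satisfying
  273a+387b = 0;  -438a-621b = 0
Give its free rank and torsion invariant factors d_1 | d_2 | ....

rank_ℚ(R)=2; free=2−2=0
SNF(R) diag = [3, 9] → torsion [3, 9]

Answer: M ≅ ℤ/3 ⊕ ℤ/9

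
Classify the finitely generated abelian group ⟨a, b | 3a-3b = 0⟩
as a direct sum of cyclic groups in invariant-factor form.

rank_ℚ(R)=1; free=2−1=1
SNF(R) diag = [3] → torsion [3]

Answer: M ≅ ℤ^1 ⊕ ℤ/3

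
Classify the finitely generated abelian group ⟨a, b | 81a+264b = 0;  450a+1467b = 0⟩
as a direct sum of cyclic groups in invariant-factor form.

rank_ℚ(R)=2; free=2−2=0
SNF(R) diag = [3, 9] → torsion [3, 9]

Answer: M ≅ ℤ/3 ⊕ ℤ/9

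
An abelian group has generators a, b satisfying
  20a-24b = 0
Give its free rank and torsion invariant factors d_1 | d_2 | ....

Answer: M ≅ ℤ^1 ⊕ ℤ/4

Derivation:
rank_ℚ(R)=1; free=2−1=1
SNF(R) diag = [4] → torsion [4]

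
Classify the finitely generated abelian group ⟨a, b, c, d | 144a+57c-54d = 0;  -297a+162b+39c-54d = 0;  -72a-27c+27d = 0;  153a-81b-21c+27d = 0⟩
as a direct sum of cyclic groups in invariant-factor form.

rank_ℚ(R)=4; free=4−4=0
SNF(R) diag = [3, 9, 27, 81] → torsion [3, 9, 27, 81]

Answer: M ≅ ℤ/3 ⊕ ℤ/9 ⊕ ℤ/27 ⊕ ℤ/81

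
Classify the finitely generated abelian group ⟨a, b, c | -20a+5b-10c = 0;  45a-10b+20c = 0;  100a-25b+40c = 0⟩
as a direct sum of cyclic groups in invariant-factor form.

rank_ℚ(R)=3; free=3−3=0
SNF(R) diag = [5, 5, 10] → torsion [5, 5, 10]

Answer: M ≅ ℤ/5 ⊕ ℤ/5 ⊕ ℤ/10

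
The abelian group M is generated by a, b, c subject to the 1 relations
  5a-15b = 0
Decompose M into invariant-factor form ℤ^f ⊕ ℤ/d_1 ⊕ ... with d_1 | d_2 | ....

Answer: M ≅ ℤ^2 ⊕ ℤ/5

Derivation:
rank_ℚ(R)=1; free=3−1=2
SNF(R) diag = [5] → torsion [5]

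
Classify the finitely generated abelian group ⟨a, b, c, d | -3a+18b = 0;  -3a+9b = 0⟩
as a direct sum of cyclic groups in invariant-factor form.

Answer: M ≅ ℤ^2 ⊕ ℤ/3 ⊕ ℤ/9

Derivation:
rank_ℚ(R)=2; free=4−2=2
SNF(R) diag = [3, 9] → torsion [3, 9]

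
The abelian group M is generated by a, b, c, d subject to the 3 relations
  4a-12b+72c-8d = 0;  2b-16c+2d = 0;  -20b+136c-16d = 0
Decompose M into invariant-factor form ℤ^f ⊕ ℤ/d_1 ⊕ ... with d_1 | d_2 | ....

rank_ℚ(R)=3; free=4−3=1
SNF(R) diag = [2, 4, 4] → torsion [2, 4, 4]

Answer: M ≅ ℤ^1 ⊕ ℤ/2 ⊕ ℤ/4 ⊕ ℤ/4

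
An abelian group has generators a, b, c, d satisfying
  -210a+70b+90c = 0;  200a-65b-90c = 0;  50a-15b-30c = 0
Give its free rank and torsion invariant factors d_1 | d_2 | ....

rank_ℚ(R)=3; free=4−3=1
SNF(R) diag = [5, 10, 30] → torsion [5, 10, 30]

Answer: M ≅ ℤ^1 ⊕ ℤ/5 ⊕ ℤ/10 ⊕ ℤ/30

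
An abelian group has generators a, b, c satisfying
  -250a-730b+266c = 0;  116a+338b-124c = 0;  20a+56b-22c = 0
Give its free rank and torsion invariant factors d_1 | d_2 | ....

rank_ℚ(R)=3; free=3−3=0
SNF(R) diag = [2, 6, 18] → torsion [2, 6, 18]

Answer: M ≅ ℤ/2 ⊕ ℤ/6 ⊕ ℤ/18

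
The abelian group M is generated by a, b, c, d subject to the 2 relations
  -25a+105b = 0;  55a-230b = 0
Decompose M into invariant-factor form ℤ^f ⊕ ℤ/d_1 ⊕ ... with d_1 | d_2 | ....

Answer: M ≅ ℤ^2 ⊕ ℤ/5 ⊕ ℤ/5

Derivation:
rank_ℚ(R)=2; free=4−2=2
SNF(R) diag = [5, 5] → torsion [5, 5]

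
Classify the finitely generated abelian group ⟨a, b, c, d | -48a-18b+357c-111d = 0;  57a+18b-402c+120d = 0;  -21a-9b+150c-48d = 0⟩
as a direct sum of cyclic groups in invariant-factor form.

Answer: M ≅ ℤ^1 ⊕ ℤ/3 ⊕ ℤ/9 ⊕ ℤ/27

Derivation:
rank_ℚ(R)=3; free=4−3=1
SNF(R) diag = [3, 9, 27] → torsion [3, 9, 27]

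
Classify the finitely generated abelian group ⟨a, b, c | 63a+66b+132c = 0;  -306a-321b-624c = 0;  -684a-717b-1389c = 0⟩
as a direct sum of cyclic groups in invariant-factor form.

rank_ℚ(R)=3; free=3−3=0
SNF(R) diag = [3, 9, 27] → torsion [3, 9, 27]

Answer: M ≅ ℤ/3 ⊕ ℤ/9 ⊕ ℤ/27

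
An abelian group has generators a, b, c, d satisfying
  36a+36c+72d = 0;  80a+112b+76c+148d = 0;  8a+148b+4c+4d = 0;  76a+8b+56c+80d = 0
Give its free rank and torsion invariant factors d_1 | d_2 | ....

rank_ℚ(R)=4; free=4−4=0
SNF(R) diag = [4, 12, 36, 36] → torsion [4, 12, 36, 36]

Answer: M ≅ ℤ/4 ⊕ ℤ/12 ⊕ ℤ/36 ⊕ ℤ/36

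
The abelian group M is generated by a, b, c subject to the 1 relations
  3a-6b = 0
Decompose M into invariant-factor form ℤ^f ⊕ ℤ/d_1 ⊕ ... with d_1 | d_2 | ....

Answer: M ≅ ℤ^2 ⊕ ℤ/3

Derivation:
rank_ℚ(R)=1; free=3−1=2
SNF(R) diag = [3] → torsion [3]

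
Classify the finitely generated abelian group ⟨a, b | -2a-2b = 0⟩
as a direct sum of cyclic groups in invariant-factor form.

rank_ℚ(R)=1; free=2−1=1
SNF(R) diag = [2] → torsion [2]

Answer: M ≅ ℤ^1 ⊕ ℤ/2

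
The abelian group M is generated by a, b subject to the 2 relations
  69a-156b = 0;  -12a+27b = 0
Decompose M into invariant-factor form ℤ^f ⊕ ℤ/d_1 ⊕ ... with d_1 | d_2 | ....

Answer: M ≅ ℤ/3 ⊕ ℤ/3

Derivation:
rank_ℚ(R)=2; free=2−2=0
SNF(R) diag = [3, 3] → torsion [3, 3]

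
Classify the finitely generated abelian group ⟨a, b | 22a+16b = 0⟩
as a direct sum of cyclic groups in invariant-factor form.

Answer: M ≅ ℤ^1 ⊕ ℤ/2

Derivation:
rank_ℚ(R)=1; free=2−1=1
SNF(R) diag = [2] → torsion [2]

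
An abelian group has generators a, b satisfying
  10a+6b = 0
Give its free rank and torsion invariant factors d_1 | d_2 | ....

rank_ℚ(R)=1; free=2−1=1
SNF(R) diag = [2] → torsion [2]

Answer: M ≅ ℤ^1 ⊕ ℤ/2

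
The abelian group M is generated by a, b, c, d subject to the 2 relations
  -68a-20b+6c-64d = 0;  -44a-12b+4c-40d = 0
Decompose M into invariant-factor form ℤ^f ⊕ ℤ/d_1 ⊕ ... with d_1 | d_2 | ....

Answer: M ≅ ℤ^2 ⊕ ℤ/2 ⊕ ℤ/4

Derivation:
rank_ℚ(R)=2; free=4−2=2
SNF(R) diag = [2, 4] → torsion [2, 4]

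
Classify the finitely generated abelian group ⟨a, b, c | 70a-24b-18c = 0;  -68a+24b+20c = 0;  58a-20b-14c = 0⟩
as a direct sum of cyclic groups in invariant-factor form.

rank_ℚ(R)=3; free=3−3=0
SNF(R) diag = [2, 4, 8] → torsion [2, 4, 8]

Answer: M ≅ ℤ/2 ⊕ ℤ/4 ⊕ ℤ/8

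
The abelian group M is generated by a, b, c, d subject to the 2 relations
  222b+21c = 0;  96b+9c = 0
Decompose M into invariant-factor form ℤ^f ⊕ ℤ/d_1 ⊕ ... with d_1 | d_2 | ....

Answer: M ≅ ℤ^2 ⊕ ℤ/3 ⊕ ℤ/6

Derivation:
rank_ℚ(R)=2; free=4−2=2
SNF(R) diag = [3, 6] → torsion [3, 6]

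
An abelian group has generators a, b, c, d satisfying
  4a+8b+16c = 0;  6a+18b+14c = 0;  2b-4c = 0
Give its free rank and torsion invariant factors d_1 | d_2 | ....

rank_ℚ(R)=3; free=4−3=1
SNF(R) diag = [2, 2, 4] → torsion [2, 2, 4]

Answer: M ≅ ℤ^1 ⊕ ℤ/2 ⊕ ℤ/2 ⊕ ℤ/4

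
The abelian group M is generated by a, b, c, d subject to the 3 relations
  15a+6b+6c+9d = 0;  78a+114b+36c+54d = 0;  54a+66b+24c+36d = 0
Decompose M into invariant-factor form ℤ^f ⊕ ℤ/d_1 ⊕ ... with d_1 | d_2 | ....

Answer: M ≅ ℤ^1 ⊕ ℤ/3 ⊕ ℤ/6 ⊕ ℤ/6

Derivation:
rank_ℚ(R)=3; free=4−3=1
SNF(R) diag = [3, 6, 6] → torsion [3, 6, 6]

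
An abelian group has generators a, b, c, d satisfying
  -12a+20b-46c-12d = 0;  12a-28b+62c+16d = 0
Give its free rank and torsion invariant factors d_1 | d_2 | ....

rank_ℚ(R)=2; free=4−2=2
SNF(R) diag = [2, 4] → torsion [2, 4]

Answer: M ≅ ℤ^2 ⊕ ℤ/2 ⊕ ℤ/4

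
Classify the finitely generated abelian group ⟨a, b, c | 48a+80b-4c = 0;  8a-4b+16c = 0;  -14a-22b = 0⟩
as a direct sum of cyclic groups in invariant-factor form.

rank_ℚ(R)=3; free=3−3=0
SNF(R) diag = [2, 4, 12] → torsion [2, 4, 12]

Answer: M ≅ ℤ/2 ⊕ ℤ/4 ⊕ ℤ/12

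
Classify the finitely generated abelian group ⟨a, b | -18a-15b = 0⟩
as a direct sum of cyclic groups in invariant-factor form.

Answer: M ≅ ℤ^1 ⊕ ℤ/3

Derivation:
rank_ℚ(R)=1; free=2−1=1
SNF(R) diag = [3] → torsion [3]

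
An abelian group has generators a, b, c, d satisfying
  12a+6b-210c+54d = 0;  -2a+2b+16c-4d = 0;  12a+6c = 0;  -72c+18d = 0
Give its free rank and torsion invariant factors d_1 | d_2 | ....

Answer: M ≅ ℤ/2 ⊕ ℤ/6 ⊕ ℤ/6 ⊕ ℤ/18

Derivation:
rank_ℚ(R)=4; free=4−4=0
SNF(R) diag = [2, 6, 6, 18] → torsion [2, 6, 6, 18]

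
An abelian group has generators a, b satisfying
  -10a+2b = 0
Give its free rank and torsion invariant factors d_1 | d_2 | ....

rank_ℚ(R)=1; free=2−1=1
SNF(R) diag = [2] → torsion [2]

Answer: M ≅ ℤ^1 ⊕ ℤ/2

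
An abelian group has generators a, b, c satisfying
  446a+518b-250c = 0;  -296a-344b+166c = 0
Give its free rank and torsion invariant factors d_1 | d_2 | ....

rank_ℚ(R)=2; free=3−2=1
SNF(R) diag = [2, 6] → torsion [2, 6]

Answer: M ≅ ℤ^1 ⊕ ℤ/2 ⊕ ℤ/6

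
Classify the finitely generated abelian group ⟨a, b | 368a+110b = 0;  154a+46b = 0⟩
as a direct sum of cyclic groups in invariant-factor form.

rank_ℚ(R)=2; free=2−2=0
SNF(R) diag = [2, 6] → torsion [2, 6]

Answer: M ≅ ℤ/2 ⊕ ℤ/6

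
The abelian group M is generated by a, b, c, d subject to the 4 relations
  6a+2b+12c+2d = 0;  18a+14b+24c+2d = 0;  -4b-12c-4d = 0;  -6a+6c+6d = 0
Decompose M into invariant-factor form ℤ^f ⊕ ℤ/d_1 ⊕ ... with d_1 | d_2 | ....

Answer: M ≅ ℤ/2 ⊕ ℤ/6 ⊕ ℤ/12 ⊕ ℤ/12

Derivation:
rank_ℚ(R)=4; free=4−4=0
SNF(R) diag = [2, 6, 12, 12] → torsion [2, 6, 12, 12]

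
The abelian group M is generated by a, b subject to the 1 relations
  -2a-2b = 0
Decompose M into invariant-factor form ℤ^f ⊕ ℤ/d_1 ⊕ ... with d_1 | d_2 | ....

Answer: M ≅ ℤ^1 ⊕ ℤ/2

Derivation:
rank_ℚ(R)=1; free=2−1=1
SNF(R) diag = [2] → torsion [2]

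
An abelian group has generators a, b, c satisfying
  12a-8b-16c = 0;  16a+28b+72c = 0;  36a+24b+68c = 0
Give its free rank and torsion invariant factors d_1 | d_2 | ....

Answer: M ≅ ℤ/4 ⊕ ℤ/4 ⊕ ℤ/4

Derivation:
rank_ℚ(R)=3; free=3−3=0
SNF(R) diag = [4, 4, 4] → torsion [4, 4, 4]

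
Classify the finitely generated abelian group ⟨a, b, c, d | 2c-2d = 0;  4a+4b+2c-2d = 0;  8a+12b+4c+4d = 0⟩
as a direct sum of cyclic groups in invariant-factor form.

rank_ℚ(R)=3; free=4−3=1
SNF(R) diag = [2, 4, 4] → torsion [2, 4, 4]

Answer: M ≅ ℤ^1 ⊕ ℤ/2 ⊕ ℤ/4 ⊕ ℤ/4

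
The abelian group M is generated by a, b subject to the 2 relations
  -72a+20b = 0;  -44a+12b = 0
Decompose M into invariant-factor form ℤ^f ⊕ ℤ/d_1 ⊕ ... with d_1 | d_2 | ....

Answer: M ≅ ℤ/4 ⊕ ℤ/4

Derivation:
rank_ℚ(R)=2; free=2−2=0
SNF(R) diag = [4, 4] → torsion [4, 4]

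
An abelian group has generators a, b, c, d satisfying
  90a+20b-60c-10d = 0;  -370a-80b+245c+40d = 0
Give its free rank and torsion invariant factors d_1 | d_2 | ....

Answer: M ≅ ℤ^2 ⊕ ℤ/5 ⊕ ℤ/10

Derivation:
rank_ℚ(R)=2; free=4−2=2
SNF(R) diag = [5, 10] → torsion [5, 10]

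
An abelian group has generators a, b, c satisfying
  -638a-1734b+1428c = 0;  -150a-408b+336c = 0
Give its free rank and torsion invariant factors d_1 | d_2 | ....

rank_ℚ(R)=2; free=3−2=1
SNF(R) diag = [2, 6] → torsion [2, 6]

Answer: M ≅ ℤ^1 ⊕ ℤ/2 ⊕ ℤ/6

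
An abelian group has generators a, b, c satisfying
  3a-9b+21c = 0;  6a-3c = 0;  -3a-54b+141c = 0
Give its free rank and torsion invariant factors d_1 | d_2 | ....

Answer: M ≅ ℤ/3 ⊕ ℤ/9 ⊕ ℤ/9

Derivation:
rank_ℚ(R)=3; free=3−3=0
SNF(R) diag = [3, 9, 9] → torsion [3, 9, 9]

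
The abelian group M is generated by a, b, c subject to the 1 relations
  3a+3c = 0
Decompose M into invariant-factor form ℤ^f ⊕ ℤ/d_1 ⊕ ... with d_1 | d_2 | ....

rank_ℚ(R)=1; free=3−1=2
SNF(R) diag = [3] → torsion [3]

Answer: M ≅ ℤ^2 ⊕ ℤ/3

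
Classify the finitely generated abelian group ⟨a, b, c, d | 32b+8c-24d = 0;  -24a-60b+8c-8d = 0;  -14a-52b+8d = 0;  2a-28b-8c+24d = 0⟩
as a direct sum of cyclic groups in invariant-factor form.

rank_ℚ(R)=4; free=4−4=0
SNF(R) diag = [2, 4, 8, 8] → torsion [2, 4, 8, 8]

Answer: M ≅ ℤ/2 ⊕ ℤ/4 ⊕ ℤ/8 ⊕ ℤ/8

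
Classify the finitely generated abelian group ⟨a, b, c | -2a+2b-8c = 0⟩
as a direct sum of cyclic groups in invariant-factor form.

rank_ℚ(R)=1; free=3−1=2
SNF(R) diag = [2] → torsion [2]

Answer: M ≅ ℤ^2 ⊕ ℤ/2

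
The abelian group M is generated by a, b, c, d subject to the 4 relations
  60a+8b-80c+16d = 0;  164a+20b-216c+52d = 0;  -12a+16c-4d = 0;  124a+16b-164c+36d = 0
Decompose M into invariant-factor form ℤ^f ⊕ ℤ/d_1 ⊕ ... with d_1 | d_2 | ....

Answer: M ≅ ℤ/4 ⊕ ℤ/4 ⊕ ℤ/4 ⊕ ℤ/4

Derivation:
rank_ℚ(R)=4; free=4−4=0
SNF(R) diag = [4, 4, 4, 4] → torsion [4, 4, 4, 4]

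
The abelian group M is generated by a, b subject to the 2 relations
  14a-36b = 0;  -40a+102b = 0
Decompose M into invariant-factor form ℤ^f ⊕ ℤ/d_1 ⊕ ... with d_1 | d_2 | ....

rank_ℚ(R)=2; free=2−2=0
SNF(R) diag = [2, 6] → torsion [2, 6]

Answer: M ≅ ℤ/2 ⊕ ℤ/6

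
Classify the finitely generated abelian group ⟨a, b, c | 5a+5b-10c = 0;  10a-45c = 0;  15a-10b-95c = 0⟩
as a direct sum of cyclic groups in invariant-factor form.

Answer: M ≅ ℤ/5 ⊕ ℤ/5 ⊕ ℤ/5

Derivation:
rank_ℚ(R)=3; free=3−3=0
SNF(R) diag = [5, 5, 5] → torsion [5, 5, 5]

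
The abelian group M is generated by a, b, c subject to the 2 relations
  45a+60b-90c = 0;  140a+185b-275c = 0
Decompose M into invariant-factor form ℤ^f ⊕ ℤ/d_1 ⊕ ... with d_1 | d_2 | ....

Answer: M ≅ ℤ^1 ⊕ ℤ/5 ⊕ ℤ/15

Derivation:
rank_ℚ(R)=2; free=3−2=1
SNF(R) diag = [5, 15] → torsion [5, 15]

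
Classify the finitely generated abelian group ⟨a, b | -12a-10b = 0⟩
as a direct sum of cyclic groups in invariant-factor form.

rank_ℚ(R)=1; free=2−1=1
SNF(R) diag = [2] → torsion [2]

Answer: M ≅ ℤ^1 ⊕ ℤ/2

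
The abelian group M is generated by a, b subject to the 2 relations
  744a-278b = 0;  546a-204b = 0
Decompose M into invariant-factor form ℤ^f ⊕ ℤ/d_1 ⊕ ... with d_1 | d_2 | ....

Answer: M ≅ ℤ/2 ⊕ ℤ/6

Derivation:
rank_ℚ(R)=2; free=2−2=0
SNF(R) diag = [2, 6] → torsion [2, 6]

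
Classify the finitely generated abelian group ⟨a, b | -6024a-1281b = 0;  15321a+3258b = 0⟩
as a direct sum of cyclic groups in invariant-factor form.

rank_ℚ(R)=2; free=2−2=0
SNF(R) diag = [3, 3] → torsion [3, 3]

Answer: M ≅ ℤ/3 ⊕ ℤ/3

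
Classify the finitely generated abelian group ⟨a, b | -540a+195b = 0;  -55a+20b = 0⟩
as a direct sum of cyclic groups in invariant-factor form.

rank_ℚ(R)=2; free=2−2=0
SNF(R) diag = [5, 15] → torsion [5, 15]

Answer: M ≅ ℤ/5 ⊕ ℤ/15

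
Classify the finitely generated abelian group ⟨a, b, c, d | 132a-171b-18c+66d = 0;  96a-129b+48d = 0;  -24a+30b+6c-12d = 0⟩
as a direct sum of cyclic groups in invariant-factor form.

rank_ℚ(R)=3; free=4−3=1
SNF(R) diag = [3, 6, 6] → torsion [3, 6, 6]

Answer: M ≅ ℤ^1 ⊕ ℤ/3 ⊕ ℤ/6 ⊕ ℤ/6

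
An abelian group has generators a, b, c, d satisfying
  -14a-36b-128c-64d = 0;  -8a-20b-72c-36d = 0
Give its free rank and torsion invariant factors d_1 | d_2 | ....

Answer: M ≅ ℤ^2 ⊕ ℤ/2 ⊕ ℤ/4

Derivation:
rank_ℚ(R)=2; free=4−2=2
SNF(R) diag = [2, 4] → torsion [2, 4]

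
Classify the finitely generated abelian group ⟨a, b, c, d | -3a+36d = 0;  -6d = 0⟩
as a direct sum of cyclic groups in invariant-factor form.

Answer: M ≅ ℤ^2 ⊕ ℤ/3 ⊕ ℤ/6

Derivation:
rank_ℚ(R)=2; free=4−2=2
SNF(R) diag = [3, 6] → torsion [3, 6]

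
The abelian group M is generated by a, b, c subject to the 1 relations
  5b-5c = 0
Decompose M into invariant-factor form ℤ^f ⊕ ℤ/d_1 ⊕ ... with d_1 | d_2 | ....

Answer: M ≅ ℤ^2 ⊕ ℤ/5

Derivation:
rank_ℚ(R)=1; free=3−1=2
SNF(R) diag = [5] → torsion [5]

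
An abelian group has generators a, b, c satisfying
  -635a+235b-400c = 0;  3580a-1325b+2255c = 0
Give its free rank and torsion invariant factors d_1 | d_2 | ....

Answer: M ≅ ℤ^1 ⊕ ℤ/5 ⊕ ℤ/15

Derivation:
rank_ℚ(R)=2; free=3−2=1
SNF(R) diag = [5, 15] → torsion [5, 15]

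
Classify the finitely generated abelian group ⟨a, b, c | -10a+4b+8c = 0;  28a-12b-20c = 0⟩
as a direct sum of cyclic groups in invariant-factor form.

rank_ℚ(R)=2; free=3−2=1
SNF(R) diag = [2, 4] → torsion [2, 4]

Answer: M ≅ ℤ^1 ⊕ ℤ/2 ⊕ ℤ/4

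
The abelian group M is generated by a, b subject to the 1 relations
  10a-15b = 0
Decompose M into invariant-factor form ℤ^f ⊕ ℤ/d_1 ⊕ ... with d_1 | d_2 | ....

rank_ℚ(R)=1; free=2−1=1
SNF(R) diag = [5] → torsion [5]

Answer: M ≅ ℤ^1 ⊕ ℤ/5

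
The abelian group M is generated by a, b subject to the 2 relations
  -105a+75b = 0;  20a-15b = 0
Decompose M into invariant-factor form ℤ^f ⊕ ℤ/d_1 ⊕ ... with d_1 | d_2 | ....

Answer: M ≅ ℤ/5 ⊕ ℤ/15

Derivation:
rank_ℚ(R)=2; free=2−2=0
SNF(R) diag = [5, 15] → torsion [5, 15]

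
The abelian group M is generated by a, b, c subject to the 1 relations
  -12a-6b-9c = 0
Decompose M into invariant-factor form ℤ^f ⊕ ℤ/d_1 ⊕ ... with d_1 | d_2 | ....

Answer: M ≅ ℤ^2 ⊕ ℤ/3

Derivation:
rank_ℚ(R)=1; free=3−1=2
SNF(R) diag = [3] → torsion [3]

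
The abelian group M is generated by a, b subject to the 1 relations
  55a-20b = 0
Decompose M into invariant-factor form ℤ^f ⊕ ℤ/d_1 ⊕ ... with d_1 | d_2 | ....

Answer: M ≅ ℤ^1 ⊕ ℤ/5

Derivation:
rank_ℚ(R)=1; free=2−1=1
SNF(R) diag = [5] → torsion [5]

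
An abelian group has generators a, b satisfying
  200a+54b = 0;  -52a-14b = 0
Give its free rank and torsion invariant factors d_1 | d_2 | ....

Answer: M ≅ ℤ/2 ⊕ ℤ/4

Derivation:
rank_ℚ(R)=2; free=2−2=0
SNF(R) diag = [2, 4] → torsion [2, 4]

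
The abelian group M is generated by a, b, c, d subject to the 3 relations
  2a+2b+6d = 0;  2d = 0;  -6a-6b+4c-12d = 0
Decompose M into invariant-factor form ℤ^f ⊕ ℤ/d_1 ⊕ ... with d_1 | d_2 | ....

rank_ℚ(R)=3; free=4−3=1
SNF(R) diag = [2, 2, 4] → torsion [2, 2, 4]

Answer: M ≅ ℤ^1 ⊕ ℤ/2 ⊕ ℤ/2 ⊕ ℤ/4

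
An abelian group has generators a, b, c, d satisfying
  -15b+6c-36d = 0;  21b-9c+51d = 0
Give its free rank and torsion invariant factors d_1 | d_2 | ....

Answer: M ≅ ℤ^2 ⊕ ℤ/3 ⊕ ℤ/3

Derivation:
rank_ℚ(R)=2; free=4−2=2
SNF(R) diag = [3, 3] → torsion [3, 3]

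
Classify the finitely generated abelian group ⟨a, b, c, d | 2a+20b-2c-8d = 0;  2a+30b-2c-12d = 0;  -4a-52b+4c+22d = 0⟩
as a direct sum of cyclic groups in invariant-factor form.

Answer: M ≅ ℤ^1 ⊕ ℤ/2 ⊕ ℤ/2 ⊕ ℤ/6

Derivation:
rank_ℚ(R)=3; free=4−3=1
SNF(R) diag = [2, 2, 6] → torsion [2, 2, 6]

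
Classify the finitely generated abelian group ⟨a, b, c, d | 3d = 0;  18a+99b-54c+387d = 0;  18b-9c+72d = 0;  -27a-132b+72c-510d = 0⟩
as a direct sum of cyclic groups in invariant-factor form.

rank_ℚ(R)=4; free=4−4=0
SNF(R) diag = [3, 3, 9, 9] → torsion [3, 3, 9, 9]

Answer: M ≅ ℤ/3 ⊕ ℤ/3 ⊕ ℤ/9 ⊕ ℤ/9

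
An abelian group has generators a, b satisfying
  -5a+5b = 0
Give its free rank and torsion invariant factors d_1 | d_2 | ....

rank_ℚ(R)=1; free=2−1=1
SNF(R) diag = [5] → torsion [5]

Answer: M ≅ ℤ^1 ⊕ ℤ/5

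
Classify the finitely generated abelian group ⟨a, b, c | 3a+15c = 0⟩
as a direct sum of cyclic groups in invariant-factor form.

rank_ℚ(R)=1; free=3−1=2
SNF(R) diag = [3] → torsion [3]

Answer: M ≅ ℤ^2 ⊕ ℤ/3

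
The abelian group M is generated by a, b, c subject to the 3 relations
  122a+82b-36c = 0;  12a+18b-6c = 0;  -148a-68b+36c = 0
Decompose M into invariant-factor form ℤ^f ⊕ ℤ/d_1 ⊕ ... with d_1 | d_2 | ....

Answer: M ≅ ℤ/2 ⊕ ℤ/6 ⊕ ℤ/12

Derivation:
rank_ℚ(R)=3; free=3−3=0
SNF(R) diag = [2, 6, 12] → torsion [2, 6, 12]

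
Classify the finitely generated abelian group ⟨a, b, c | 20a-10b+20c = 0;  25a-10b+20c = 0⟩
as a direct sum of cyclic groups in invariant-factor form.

Answer: M ≅ ℤ^1 ⊕ ℤ/5 ⊕ ℤ/10

Derivation:
rank_ℚ(R)=2; free=3−2=1
SNF(R) diag = [5, 10] → torsion [5, 10]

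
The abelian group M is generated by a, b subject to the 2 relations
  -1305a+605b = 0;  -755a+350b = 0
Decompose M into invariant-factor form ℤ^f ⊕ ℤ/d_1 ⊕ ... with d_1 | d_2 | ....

Answer: M ≅ ℤ/5 ⊕ ℤ/5

Derivation:
rank_ℚ(R)=2; free=2−2=0
SNF(R) diag = [5, 5] → torsion [5, 5]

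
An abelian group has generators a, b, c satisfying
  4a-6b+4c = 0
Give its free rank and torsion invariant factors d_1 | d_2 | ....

rank_ℚ(R)=1; free=3−1=2
SNF(R) diag = [2] → torsion [2]

Answer: M ≅ ℤ^2 ⊕ ℤ/2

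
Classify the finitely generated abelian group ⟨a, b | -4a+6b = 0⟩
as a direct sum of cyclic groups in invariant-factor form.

Answer: M ≅ ℤ^1 ⊕ ℤ/2

Derivation:
rank_ℚ(R)=1; free=2−1=1
SNF(R) diag = [2] → torsion [2]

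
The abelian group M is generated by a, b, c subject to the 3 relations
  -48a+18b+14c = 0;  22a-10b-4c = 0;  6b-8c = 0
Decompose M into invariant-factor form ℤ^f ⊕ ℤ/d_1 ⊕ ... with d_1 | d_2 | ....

rank_ℚ(R)=3; free=3−3=0
SNF(R) diag = [2, 2, 6] → torsion [2, 2, 6]

Answer: M ≅ ℤ/2 ⊕ ℤ/2 ⊕ ℤ/6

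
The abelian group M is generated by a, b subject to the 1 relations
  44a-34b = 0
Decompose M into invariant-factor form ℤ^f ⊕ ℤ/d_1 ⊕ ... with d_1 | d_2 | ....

Answer: M ≅ ℤ^1 ⊕ ℤ/2

Derivation:
rank_ℚ(R)=1; free=2−1=1
SNF(R) diag = [2] → torsion [2]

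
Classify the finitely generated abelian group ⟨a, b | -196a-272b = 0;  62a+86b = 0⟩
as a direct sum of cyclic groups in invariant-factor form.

rank_ℚ(R)=2; free=2−2=0
SNF(R) diag = [2, 4] → torsion [2, 4]

Answer: M ≅ ℤ/2 ⊕ ℤ/4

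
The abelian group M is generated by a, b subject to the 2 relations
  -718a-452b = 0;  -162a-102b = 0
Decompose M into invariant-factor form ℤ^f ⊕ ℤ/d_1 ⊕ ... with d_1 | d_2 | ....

rank_ℚ(R)=2; free=2−2=0
SNF(R) diag = [2, 6] → torsion [2, 6]

Answer: M ≅ ℤ/2 ⊕ ℤ/6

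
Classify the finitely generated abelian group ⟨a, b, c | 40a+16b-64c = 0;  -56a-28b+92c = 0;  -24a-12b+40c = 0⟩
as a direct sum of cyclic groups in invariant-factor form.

rank_ℚ(R)=3; free=3−3=0
SNF(R) diag = [4, 4, 8] → torsion [4, 4, 8]

Answer: M ≅ ℤ/4 ⊕ ℤ/4 ⊕ ℤ/8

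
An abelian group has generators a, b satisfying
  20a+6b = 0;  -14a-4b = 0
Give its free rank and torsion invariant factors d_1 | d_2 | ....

rank_ℚ(R)=2; free=2−2=0
SNF(R) diag = [2, 2] → torsion [2, 2]

Answer: M ≅ ℤ/2 ⊕ ℤ/2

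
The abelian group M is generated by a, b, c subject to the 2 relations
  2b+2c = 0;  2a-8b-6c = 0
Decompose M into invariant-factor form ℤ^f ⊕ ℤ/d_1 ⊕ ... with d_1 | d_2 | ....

Answer: M ≅ ℤ^1 ⊕ ℤ/2 ⊕ ℤ/2

Derivation:
rank_ℚ(R)=2; free=3−2=1
SNF(R) diag = [2, 2] → torsion [2, 2]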